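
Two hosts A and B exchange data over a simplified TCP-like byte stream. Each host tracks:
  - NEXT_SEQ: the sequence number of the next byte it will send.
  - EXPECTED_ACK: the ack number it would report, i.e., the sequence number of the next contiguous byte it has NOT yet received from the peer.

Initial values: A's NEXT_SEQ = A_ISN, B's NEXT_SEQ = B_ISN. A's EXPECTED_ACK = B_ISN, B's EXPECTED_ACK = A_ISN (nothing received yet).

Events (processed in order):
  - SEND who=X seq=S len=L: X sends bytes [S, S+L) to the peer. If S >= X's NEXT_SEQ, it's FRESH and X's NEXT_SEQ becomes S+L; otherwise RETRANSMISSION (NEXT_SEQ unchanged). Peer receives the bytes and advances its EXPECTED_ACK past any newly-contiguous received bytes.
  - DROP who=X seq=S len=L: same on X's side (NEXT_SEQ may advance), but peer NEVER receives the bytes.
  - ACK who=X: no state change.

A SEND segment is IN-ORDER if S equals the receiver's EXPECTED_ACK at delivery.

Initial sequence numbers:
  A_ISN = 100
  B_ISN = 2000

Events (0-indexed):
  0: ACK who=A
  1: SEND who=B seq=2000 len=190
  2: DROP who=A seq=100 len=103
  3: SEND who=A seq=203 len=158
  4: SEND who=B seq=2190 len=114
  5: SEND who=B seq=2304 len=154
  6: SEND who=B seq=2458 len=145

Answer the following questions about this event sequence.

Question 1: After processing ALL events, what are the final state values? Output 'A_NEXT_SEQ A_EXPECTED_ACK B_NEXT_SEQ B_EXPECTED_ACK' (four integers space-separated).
After event 0: A_seq=100 A_ack=2000 B_seq=2000 B_ack=100
After event 1: A_seq=100 A_ack=2190 B_seq=2190 B_ack=100
After event 2: A_seq=203 A_ack=2190 B_seq=2190 B_ack=100
After event 3: A_seq=361 A_ack=2190 B_seq=2190 B_ack=100
After event 4: A_seq=361 A_ack=2304 B_seq=2304 B_ack=100
After event 5: A_seq=361 A_ack=2458 B_seq=2458 B_ack=100
After event 6: A_seq=361 A_ack=2603 B_seq=2603 B_ack=100

Answer: 361 2603 2603 100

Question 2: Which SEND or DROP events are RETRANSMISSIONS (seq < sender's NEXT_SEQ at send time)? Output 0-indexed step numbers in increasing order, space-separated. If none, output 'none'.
Step 1: SEND seq=2000 -> fresh
Step 2: DROP seq=100 -> fresh
Step 3: SEND seq=203 -> fresh
Step 4: SEND seq=2190 -> fresh
Step 5: SEND seq=2304 -> fresh
Step 6: SEND seq=2458 -> fresh

Answer: none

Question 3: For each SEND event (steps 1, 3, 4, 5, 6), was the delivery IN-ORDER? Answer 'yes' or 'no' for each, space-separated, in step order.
Step 1: SEND seq=2000 -> in-order
Step 3: SEND seq=203 -> out-of-order
Step 4: SEND seq=2190 -> in-order
Step 5: SEND seq=2304 -> in-order
Step 6: SEND seq=2458 -> in-order

Answer: yes no yes yes yes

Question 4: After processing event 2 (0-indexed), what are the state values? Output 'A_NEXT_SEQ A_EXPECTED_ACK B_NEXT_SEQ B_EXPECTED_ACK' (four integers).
After event 0: A_seq=100 A_ack=2000 B_seq=2000 B_ack=100
After event 1: A_seq=100 A_ack=2190 B_seq=2190 B_ack=100
After event 2: A_seq=203 A_ack=2190 B_seq=2190 B_ack=100

203 2190 2190 100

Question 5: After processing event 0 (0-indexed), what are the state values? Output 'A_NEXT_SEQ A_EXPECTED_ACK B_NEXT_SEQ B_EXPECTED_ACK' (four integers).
After event 0: A_seq=100 A_ack=2000 B_seq=2000 B_ack=100

100 2000 2000 100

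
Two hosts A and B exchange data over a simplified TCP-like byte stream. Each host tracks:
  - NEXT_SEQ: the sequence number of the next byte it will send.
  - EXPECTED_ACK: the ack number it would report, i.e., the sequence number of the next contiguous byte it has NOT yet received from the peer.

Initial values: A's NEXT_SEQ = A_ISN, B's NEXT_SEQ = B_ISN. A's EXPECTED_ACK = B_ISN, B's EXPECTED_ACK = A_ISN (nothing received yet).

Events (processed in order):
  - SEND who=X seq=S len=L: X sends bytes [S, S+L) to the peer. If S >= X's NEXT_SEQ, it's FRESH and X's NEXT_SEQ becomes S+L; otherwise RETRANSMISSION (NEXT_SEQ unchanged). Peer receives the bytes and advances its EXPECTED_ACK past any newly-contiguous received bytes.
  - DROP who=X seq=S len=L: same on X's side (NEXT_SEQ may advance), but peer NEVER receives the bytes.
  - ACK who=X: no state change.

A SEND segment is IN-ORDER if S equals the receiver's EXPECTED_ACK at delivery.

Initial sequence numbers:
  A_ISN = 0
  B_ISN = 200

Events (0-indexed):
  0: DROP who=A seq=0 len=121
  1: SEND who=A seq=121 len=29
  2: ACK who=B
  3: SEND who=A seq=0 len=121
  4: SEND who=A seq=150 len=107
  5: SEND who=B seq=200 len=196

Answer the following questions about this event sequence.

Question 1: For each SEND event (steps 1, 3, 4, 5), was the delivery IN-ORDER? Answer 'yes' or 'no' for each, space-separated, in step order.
Step 1: SEND seq=121 -> out-of-order
Step 3: SEND seq=0 -> in-order
Step 4: SEND seq=150 -> in-order
Step 5: SEND seq=200 -> in-order

Answer: no yes yes yes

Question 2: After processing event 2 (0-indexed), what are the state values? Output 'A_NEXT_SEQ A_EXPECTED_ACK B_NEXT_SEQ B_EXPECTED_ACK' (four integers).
After event 0: A_seq=121 A_ack=200 B_seq=200 B_ack=0
After event 1: A_seq=150 A_ack=200 B_seq=200 B_ack=0
After event 2: A_seq=150 A_ack=200 B_seq=200 B_ack=0

150 200 200 0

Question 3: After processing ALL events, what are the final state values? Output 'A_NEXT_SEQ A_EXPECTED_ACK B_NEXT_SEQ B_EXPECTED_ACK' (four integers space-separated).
After event 0: A_seq=121 A_ack=200 B_seq=200 B_ack=0
After event 1: A_seq=150 A_ack=200 B_seq=200 B_ack=0
After event 2: A_seq=150 A_ack=200 B_seq=200 B_ack=0
After event 3: A_seq=150 A_ack=200 B_seq=200 B_ack=150
After event 4: A_seq=257 A_ack=200 B_seq=200 B_ack=257
After event 5: A_seq=257 A_ack=396 B_seq=396 B_ack=257

Answer: 257 396 396 257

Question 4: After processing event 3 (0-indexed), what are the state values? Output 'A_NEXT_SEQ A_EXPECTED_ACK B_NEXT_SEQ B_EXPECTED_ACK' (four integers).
After event 0: A_seq=121 A_ack=200 B_seq=200 B_ack=0
After event 1: A_seq=150 A_ack=200 B_seq=200 B_ack=0
After event 2: A_seq=150 A_ack=200 B_seq=200 B_ack=0
After event 3: A_seq=150 A_ack=200 B_seq=200 B_ack=150

150 200 200 150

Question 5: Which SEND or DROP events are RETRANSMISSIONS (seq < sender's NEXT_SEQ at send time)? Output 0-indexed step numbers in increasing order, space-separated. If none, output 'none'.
Answer: 3

Derivation:
Step 0: DROP seq=0 -> fresh
Step 1: SEND seq=121 -> fresh
Step 3: SEND seq=0 -> retransmit
Step 4: SEND seq=150 -> fresh
Step 5: SEND seq=200 -> fresh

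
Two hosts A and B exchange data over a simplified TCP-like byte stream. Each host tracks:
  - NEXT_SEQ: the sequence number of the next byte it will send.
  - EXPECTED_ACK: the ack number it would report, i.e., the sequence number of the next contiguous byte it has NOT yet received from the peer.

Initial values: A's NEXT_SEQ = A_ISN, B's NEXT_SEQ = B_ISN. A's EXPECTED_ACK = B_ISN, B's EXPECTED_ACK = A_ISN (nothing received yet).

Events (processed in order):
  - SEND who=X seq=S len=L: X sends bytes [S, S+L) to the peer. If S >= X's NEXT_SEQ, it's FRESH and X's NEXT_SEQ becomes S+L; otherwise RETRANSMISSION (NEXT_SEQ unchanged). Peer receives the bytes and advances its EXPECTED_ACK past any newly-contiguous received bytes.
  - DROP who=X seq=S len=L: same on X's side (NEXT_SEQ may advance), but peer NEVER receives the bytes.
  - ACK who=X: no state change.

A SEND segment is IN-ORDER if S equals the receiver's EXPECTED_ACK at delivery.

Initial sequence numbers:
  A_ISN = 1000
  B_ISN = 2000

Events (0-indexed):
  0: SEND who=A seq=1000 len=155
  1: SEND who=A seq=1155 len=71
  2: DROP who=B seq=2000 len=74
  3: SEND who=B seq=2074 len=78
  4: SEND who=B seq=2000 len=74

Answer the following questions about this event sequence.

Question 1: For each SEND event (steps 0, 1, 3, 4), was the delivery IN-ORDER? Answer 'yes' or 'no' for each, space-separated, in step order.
Step 0: SEND seq=1000 -> in-order
Step 1: SEND seq=1155 -> in-order
Step 3: SEND seq=2074 -> out-of-order
Step 4: SEND seq=2000 -> in-order

Answer: yes yes no yes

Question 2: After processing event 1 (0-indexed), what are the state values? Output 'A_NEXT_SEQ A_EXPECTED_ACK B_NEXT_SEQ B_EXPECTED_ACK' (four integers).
After event 0: A_seq=1155 A_ack=2000 B_seq=2000 B_ack=1155
After event 1: A_seq=1226 A_ack=2000 B_seq=2000 B_ack=1226

1226 2000 2000 1226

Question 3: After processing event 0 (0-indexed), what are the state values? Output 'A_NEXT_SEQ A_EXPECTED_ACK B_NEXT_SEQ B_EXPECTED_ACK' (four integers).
After event 0: A_seq=1155 A_ack=2000 B_seq=2000 B_ack=1155

1155 2000 2000 1155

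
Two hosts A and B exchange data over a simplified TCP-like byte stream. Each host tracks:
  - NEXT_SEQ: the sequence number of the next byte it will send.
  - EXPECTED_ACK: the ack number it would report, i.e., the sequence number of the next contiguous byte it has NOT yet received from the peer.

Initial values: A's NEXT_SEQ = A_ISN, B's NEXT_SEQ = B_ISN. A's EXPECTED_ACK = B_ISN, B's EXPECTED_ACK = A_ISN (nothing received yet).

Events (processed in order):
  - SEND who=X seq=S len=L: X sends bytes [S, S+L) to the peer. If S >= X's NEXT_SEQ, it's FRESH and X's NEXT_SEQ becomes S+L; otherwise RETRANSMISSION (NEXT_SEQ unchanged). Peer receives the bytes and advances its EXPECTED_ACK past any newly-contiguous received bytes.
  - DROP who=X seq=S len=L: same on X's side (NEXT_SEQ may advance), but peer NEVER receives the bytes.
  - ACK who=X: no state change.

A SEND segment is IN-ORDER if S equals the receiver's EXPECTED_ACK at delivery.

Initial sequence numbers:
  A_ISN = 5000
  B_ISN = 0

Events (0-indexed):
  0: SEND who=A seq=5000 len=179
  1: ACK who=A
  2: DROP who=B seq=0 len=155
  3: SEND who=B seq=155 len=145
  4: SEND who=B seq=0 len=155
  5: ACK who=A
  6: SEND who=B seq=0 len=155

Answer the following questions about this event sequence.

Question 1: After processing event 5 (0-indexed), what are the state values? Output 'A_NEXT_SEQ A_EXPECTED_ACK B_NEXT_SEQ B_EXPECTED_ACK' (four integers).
After event 0: A_seq=5179 A_ack=0 B_seq=0 B_ack=5179
After event 1: A_seq=5179 A_ack=0 B_seq=0 B_ack=5179
After event 2: A_seq=5179 A_ack=0 B_seq=155 B_ack=5179
After event 3: A_seq=5179 A_ack=0 B_seq=300 B_ack=5179
After event 4: A_seq=5179 A_ack=300 B_seq=300 B_ack=5179
After event 5: A_seq=5179 A_ack=300 B_seq=300 B_ack=5179

5179 300 300 5179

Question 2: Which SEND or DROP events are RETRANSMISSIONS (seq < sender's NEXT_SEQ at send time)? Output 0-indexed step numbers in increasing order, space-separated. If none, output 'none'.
Step 0: SEND seq=5000 -> fresh
Step 2: DROP seq=0 -> fresh
Step 3: SEND seq=155 -> fresh
Step 4: SEND seq=0 -> retransmit
Step 6: SEND seq=0 -> retransmit

Answer: 4 6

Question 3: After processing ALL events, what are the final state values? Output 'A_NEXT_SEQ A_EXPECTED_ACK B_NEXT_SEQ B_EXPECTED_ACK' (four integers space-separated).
Answer: 5179 300 300 5179

Derivation:
After event 0: A_seq=5179 A_ack=0 B_seq=0 B_ack=5179
After event 1: A_seq=5179 A_ack=0 B_seq=0 B_ack=5179
After event 2: A_seq=5179 A_ack=0 B_seq=155 B_ack=5179
After event 3: A_seq=5179 A_ack=0 B_seq=300 B_ack=5179
After event 4: A_seq=5179 A_ack=300 B_seq=300 B_ack=5179
After event 5: A_seq=5179 A_ack=300 B_seq=300 B_ack=5179
After event 6: A_seq=5179 A_ack=300 B_seq=300 B_ack=5179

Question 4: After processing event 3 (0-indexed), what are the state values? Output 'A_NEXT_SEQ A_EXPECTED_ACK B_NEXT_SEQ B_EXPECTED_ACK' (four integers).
After event 0: A_seq=5179 A_ack=0 B_seq=0 B_ack=5179
After event 1: A_seq=5179 A_ack=0 B_seq=0 B_ack=5179
After event 2: A_seq=5179 A_ack=0 B_seq=155 B_ack=5179
After event 3: A_seq=5179 A_ack=0 B_seq=300 B_ack=5179

5179 0 300 5179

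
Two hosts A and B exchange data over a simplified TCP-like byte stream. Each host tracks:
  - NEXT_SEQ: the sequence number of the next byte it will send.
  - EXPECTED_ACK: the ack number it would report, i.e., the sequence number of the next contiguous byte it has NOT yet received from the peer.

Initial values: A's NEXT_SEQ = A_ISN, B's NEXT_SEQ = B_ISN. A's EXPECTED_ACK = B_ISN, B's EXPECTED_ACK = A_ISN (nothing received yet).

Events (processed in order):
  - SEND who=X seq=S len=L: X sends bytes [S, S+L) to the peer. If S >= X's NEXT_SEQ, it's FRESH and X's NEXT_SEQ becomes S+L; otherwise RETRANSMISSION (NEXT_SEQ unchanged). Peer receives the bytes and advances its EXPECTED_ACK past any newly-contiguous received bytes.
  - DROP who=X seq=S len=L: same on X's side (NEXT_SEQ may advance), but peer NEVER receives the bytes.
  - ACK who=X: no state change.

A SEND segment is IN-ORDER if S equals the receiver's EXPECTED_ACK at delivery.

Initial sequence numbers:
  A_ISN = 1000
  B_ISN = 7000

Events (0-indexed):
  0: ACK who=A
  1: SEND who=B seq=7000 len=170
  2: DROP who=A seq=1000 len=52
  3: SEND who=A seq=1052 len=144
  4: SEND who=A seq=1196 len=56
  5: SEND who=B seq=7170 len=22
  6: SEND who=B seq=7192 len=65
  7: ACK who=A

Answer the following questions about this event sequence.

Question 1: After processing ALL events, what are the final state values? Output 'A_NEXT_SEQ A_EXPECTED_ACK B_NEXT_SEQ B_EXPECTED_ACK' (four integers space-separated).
Answer: 1252 7257 7257 1000

Derivation:
After event 0: A_seq=1000 A_ack=7000 B_seq=7000 B_ack=1000
After event 1: A_seq=1000 A_ack=7170 B_seq=7170 B_ack=1000
After event 2: A_seq=1052 A_ack=7170 B_seq=7170 B_ack=1000
After event 3: A_seq=1196 A_ack=7170 B_seq=7170 B_ack=1000
After event 4: A_seq=1252 A_ack=7170 B_seq=7170 B_ack=1000
After event 5: A_seq=1252 A_ack=7192 B_seq=7192 B_ack=1000
After event 6: A_seq=1252 A_ack=7257 B_seq=7257 B_ack=1000
After event 7: A_seq=1252 A_ack=7257 B_seq=7257 B_ack=1000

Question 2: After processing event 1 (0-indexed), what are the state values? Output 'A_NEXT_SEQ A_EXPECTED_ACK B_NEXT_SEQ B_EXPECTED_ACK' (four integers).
After event 0: A_seq=1000 A_ack=7000 B_seq=7000 B_ack=1000
After event 1: A_seq=1000 A_ack=7170 B_seq=7170 B_ack=1000

1000 7170 7170 1000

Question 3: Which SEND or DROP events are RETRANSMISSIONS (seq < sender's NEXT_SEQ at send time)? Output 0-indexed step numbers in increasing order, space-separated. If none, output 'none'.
Step 1: SEND seq=7000 -> fresh
Step 2: DROP seq=1000 -> fresh
Step 3: SEND seq=1052 -> fresh
Step 4: SEND seq=1196 -> fresh
Step 5: SEND seq=7170 -> fresh
Step 6: SEND seq=7192 -> fresh

Answer: none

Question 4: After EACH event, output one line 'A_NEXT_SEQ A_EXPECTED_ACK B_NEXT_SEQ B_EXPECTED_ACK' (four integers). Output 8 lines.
1000 7000 7000 1000
1000 7170 7170 1000
1052 7170 7170 1000
1196 7170 7170 1000
1252 7170 7170 1000
1252 7192 7192 1000
1252 7257 7257 1000
1252 7257 7257 1000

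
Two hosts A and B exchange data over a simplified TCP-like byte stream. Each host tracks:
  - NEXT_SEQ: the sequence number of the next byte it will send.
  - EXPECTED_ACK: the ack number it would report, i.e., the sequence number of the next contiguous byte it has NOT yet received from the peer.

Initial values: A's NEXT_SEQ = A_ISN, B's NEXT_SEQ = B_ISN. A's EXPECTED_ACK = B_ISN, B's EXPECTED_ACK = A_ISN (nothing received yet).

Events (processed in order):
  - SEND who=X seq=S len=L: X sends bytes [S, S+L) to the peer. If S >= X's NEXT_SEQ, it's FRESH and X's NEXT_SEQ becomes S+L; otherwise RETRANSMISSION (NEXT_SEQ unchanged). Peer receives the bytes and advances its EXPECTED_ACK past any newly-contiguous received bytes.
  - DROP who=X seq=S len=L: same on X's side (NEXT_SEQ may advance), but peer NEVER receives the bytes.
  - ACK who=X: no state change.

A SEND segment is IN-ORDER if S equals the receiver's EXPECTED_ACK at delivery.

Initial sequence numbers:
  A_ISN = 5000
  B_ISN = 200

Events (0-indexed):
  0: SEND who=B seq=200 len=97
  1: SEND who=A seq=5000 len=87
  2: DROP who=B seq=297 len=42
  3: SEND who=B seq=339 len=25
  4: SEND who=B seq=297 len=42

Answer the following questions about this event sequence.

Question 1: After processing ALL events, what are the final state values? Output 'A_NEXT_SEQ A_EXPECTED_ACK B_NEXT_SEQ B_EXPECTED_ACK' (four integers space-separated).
After event 0: A_seq=5000 A_ack=297 B_seq=297 B_ack=5000
After event 1: A_seq=5087 A_ack=297 B_seq=297 B_ack=5087
After event 2: A_seq=5087 A_ack=297 B_seq=339 B_ack=5087
After event 3: A_seq=5087 A_ack=297 B_seq=364 B_ack=5087
After event 4: A_seq=5087 A_ack=364 B_seq=364 B_ack=5087

Answer: 5087 364 364 5087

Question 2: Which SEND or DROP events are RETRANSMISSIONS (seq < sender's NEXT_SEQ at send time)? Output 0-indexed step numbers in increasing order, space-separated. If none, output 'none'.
Answer: 4

Derivation:
Step 0: SEND seq=200 -> fresh
Step 1: SEND seq=5000 -> fresh
Step 2: DROP seq=297 -> fresh
Step 3: SEND seq=339 -> fresh
Step 4: SEND seq=297 -> retransmit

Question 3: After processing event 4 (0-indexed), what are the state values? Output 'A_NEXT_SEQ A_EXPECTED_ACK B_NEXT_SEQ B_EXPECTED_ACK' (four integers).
After event 0: A_seq=5000 A_ack=297 B_seq=297 B_ack=5000
After event 1: A_seq=5087 A_ack=297 B_seq=297 B_ack=5087
After event 2: A_seq=5087 A_ack=297 B_seq=339 B_ack=5087
After event 3: A_seq=5087 A_ack=297 B_seq=364 B_ack=5087
After event 4: A_seq=5087 A_ack=364 B_seq=364 B_ack=5087

5087 364 364 5087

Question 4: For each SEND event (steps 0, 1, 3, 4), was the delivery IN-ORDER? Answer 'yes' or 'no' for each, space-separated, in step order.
Answer: yes yes no yes

Derivation:
Step 0: SEND seq=200 -> in-order
Step 1: SEND seq=5000 -> in-order
Step 3: SEND seq=339 -> out-of-order
Step 4: SEND seq=297 -> in-order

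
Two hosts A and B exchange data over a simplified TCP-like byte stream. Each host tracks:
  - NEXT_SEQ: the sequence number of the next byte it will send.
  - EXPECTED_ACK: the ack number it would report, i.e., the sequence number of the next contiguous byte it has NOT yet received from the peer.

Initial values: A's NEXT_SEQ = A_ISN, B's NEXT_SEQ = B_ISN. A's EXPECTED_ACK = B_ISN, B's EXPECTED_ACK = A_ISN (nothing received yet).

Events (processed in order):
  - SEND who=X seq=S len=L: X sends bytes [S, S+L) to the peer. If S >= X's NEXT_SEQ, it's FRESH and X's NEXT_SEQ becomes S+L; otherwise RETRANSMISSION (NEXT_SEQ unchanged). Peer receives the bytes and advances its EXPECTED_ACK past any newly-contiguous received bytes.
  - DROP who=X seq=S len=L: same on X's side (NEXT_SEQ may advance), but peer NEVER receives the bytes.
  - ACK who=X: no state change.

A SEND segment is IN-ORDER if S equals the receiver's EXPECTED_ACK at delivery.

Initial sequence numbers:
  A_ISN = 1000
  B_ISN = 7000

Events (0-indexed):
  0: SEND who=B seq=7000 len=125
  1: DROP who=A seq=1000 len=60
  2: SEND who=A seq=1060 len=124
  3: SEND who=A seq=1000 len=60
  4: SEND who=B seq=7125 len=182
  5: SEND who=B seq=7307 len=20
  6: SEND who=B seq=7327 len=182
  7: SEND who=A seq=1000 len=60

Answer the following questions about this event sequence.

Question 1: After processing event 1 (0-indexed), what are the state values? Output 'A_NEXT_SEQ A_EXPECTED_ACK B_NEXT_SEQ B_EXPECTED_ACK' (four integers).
After event 0: A_seq=1000 A_ack=7125 B_seq=7125 B_ack=1000
After event 1: A_seq=1060 A_ack=7125 B_seq=7125 B_ack=1000

1060 7125 7125 1000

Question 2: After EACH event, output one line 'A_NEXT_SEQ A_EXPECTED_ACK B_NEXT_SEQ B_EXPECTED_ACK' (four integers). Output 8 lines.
1000 7125 7125 1000
1060 7125 7125 1000
1184 7125 7125 1000
1184 7125 7125 1184
1184 7307 7307 1184
1184 7327 7327 1184
1184 7509 7509 1184
1184 7509 7509 1184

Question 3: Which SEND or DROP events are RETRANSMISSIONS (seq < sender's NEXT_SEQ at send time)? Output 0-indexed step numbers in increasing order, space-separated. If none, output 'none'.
Answer: 3 7

Derivation:
Step 0: SEND seq=7000 -> fresh
Step 1: DROP seq=1000 -> fresh
Step 2: SEND seq=1060 -> fresh
Step 3: SEND seq=1000 -> retransmit
Step 4: SEND seq=7125 -> fresh
Step 5: SEND seq=7307 -> fresh
Step 6: SEND seq=7327 -> fresh
Step 7: SEND seq=1000 -> retransmit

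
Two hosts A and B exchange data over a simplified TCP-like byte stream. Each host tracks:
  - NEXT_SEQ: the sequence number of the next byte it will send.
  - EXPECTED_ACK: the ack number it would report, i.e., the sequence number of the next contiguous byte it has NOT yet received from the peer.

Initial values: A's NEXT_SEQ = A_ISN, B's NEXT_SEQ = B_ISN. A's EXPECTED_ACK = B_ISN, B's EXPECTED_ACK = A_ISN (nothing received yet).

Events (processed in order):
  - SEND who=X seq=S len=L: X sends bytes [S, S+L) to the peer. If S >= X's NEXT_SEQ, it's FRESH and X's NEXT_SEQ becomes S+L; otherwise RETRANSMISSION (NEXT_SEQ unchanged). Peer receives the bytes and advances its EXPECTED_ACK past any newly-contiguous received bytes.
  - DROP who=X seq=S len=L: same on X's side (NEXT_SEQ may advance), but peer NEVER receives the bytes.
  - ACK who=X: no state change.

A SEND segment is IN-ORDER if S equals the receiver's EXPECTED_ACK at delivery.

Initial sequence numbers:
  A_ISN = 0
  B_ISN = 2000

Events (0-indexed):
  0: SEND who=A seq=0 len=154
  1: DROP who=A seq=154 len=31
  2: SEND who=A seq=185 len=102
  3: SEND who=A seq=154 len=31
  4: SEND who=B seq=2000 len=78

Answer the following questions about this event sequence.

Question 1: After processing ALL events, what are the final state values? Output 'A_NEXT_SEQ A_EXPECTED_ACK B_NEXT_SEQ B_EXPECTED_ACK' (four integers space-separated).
After event 0: A_seq=154 A_ack=2000 B_seq=2000 B_ack=154
After event 1: A_seq=185 A_ack=2000 B_seq=2000 B_ack=154
After event 2: A_seq=287 A_ack=2000 B_seq=2000 B_ack=154
After event 3: A_seq=287 A_ack=2000 B_seq=2000 B_ack=287
After event 4: A_seq=287 A_ack=2078 B_seq=2078 B_ack=287

Answer: 287 2078 2078 287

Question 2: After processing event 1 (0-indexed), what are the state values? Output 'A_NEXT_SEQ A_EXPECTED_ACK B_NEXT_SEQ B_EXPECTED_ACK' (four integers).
After event 0: A_seq=154 A_ack=2000 B_seq=2000 B_ack=154
After event 1: A_seq=185 A_ack=2000 B_seq=2000 B_ack=154

185 2000 2000 154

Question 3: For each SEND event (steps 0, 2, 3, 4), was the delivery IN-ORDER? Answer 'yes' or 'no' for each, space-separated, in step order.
Step 0: SEND seq=0 -> in-order
Step 2: SEND seq=185 -> out-of-order
Step 3: SEND seq=154 -> in-order
Step 4: SEND seq=2000 -> in-order

Answer: yes no yes yes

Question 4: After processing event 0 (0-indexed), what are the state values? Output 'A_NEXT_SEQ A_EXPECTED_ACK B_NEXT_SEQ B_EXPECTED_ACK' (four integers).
After event 0: A_seq=154 A_ack=2000 B_seq=2000 B_ack=154

154 2000 2000 154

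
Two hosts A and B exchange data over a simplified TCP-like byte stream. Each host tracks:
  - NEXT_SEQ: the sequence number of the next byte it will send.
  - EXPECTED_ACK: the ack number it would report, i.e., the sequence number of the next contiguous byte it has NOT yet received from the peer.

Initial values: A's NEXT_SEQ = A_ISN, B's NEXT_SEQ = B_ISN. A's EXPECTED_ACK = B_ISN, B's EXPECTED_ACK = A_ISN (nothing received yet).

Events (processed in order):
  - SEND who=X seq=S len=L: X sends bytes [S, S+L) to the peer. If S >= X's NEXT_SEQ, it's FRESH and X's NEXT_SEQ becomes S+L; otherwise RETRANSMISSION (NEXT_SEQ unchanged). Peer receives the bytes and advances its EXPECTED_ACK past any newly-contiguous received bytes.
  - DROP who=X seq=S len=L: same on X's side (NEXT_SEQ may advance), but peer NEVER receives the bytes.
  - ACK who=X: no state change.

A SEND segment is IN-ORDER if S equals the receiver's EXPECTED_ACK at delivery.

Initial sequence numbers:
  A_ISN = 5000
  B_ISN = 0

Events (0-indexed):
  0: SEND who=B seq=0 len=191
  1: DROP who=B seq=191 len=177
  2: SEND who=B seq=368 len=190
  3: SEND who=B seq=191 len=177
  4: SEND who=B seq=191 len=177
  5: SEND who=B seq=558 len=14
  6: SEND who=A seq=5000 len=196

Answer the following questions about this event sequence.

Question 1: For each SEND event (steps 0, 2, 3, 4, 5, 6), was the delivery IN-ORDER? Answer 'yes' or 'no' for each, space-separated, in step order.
Answer: yes no yes no yes yes

Derivation:
Step 0: SEND seq=0 -> in-order
Step 2: SEND seq=368 -> out-of-order
Step 3: SEND seq=191 -> in-order
Step 4: SEND seq=191 -> out-of-order
Step 5: SEND seq=558 -> in-order
Step 6: SEND seq=5000 -> in-order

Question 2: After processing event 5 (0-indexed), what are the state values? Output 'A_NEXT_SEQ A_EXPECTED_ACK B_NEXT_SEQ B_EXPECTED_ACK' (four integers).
After event 0: A_seq=5000 A_ack=191 B_seq=191 B_ack=5000
After event 1: A_seq=5000 A_ack=191 B_seq=368 B_ack=5000
After event 2: A_seq=5000 A_ack=191 B_seq=558 B_ack=5000
After event 3: A_seq=5000 A_ack=558 B_seq=558 B_ack=5000
After event 4: A_seq=5000 A_ack=558 B_seq=558 B_ack=5000
After event 5: A_seq=5000 A_ack=572 B_seq=572 B_ack=5000

5000 572 572 5000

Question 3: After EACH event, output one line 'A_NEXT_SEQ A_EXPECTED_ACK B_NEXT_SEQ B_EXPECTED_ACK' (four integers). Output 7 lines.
5000 191 191 5000
5000 191 368 5000
5000 191 558 5000
5000 558 558 5000
5000 558 558 5000
5000 572 572 5000
5196 572 572 5196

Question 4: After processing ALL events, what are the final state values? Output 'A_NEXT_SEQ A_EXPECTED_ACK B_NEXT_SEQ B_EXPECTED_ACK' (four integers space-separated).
After event 0: A_seq=5000 A_ack=191 B_seq=191 B_ack=5000
After event 1: A_seq=5000 A_ack=191 B_seq=368 B_ack=5000
After event 2: A_seq=5000 A_ack=191 B_seq=558 B_ack=5000
After event 3: A_seq=5000 A_ack=558 B_seq=558 B_ack=5000
After event 4: A_seq=5000 A_ack=558 B_seq=558 B_ack=5000
After event 5: A_seq=5000 A_ack=572 B_seq=572 B_ack=5000
After event 6: A_seq=5196 A_ack=572 B_seq=572 B_ack=5196

Answer: 5196 572 572 5196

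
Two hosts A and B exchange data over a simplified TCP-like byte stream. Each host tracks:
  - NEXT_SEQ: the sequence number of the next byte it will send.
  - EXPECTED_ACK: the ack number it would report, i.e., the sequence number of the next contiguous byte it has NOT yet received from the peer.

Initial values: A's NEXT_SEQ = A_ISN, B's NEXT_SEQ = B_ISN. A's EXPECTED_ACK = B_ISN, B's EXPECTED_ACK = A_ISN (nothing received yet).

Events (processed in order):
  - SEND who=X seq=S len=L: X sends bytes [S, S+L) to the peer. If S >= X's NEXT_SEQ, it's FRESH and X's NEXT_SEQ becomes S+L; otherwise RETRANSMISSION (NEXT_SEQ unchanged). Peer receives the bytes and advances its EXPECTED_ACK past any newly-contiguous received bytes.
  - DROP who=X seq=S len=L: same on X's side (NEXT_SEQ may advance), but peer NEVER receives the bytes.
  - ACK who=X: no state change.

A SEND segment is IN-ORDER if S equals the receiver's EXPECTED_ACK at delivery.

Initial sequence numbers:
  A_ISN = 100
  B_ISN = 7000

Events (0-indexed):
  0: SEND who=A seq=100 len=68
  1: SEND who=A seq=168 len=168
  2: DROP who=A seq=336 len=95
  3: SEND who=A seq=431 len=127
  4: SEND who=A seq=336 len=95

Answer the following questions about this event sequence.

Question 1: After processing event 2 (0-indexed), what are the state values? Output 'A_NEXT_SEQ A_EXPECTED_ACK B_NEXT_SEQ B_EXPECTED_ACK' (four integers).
After event 0: A_seq=168 A_ack=7000 B_seq=7000 B_ack=168
After event 1: A_seq=336 A_ack=7000 B_seq=7000 B_ack=336
After event 2: A_seq=431 A_ack=7000 B_seq=7000 B_ack=336

431 7000 7000 336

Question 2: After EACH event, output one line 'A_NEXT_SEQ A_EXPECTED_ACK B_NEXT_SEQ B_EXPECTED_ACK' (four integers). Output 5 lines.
168 7000 7000 168
336 7000 7000 336
431 7000 7000 336
558 7000 7000 336
558 7000 7000 558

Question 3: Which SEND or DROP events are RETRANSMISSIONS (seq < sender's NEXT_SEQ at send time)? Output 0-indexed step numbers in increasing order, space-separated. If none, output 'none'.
Answer: 4

Derivation:
Step 0: SEND seq=100 -> fresh
Step 1: SEND seq=168 -> fresh
Step 2: DROP seq=336 -> fresh
Step 3: SEND seq=431 -> fresh
Step 4: SEND seq=336 -> retransmit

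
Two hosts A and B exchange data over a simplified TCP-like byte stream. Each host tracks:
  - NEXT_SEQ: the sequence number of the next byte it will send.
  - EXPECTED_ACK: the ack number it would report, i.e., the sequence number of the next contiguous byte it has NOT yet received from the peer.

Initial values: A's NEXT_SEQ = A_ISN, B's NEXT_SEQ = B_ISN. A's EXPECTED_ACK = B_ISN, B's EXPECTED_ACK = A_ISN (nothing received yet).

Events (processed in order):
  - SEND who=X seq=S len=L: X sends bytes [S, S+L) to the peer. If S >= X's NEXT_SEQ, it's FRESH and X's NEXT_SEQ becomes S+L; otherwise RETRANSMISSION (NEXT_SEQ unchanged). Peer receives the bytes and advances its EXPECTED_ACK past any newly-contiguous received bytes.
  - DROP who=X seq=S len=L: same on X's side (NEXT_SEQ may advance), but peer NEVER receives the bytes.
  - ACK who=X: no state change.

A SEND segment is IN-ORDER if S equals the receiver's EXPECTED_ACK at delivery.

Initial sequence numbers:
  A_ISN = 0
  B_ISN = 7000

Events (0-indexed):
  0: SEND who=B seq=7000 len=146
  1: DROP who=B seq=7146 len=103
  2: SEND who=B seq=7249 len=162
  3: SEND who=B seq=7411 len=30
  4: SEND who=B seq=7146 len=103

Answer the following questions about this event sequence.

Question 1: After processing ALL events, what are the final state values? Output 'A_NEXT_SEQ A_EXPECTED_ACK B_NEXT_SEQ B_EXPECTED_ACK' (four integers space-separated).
After event 0: A_seq=0 A_ack=7146 B_seq=7146 B_ack=0
After event 1: A_seq=0 A_ack=7146 B_seq=7249 B_ack=0
After event 2: A_seq=0 A_ack=7146 B_seq=7411 B_ack=0
After event 3: A_seq=0 A_ack=7146 B_seq=7441 B_ack=0
After event 4: A_seq=0 A_ack=7441 B_seq=7441 B_ack=0

Answer: 0 7441 7441 0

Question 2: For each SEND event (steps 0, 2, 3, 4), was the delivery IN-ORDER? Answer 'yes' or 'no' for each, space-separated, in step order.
Step 0: SEND seq=7000 -> in-order
Step 2: SEND seq=7249 -> out-of-order
Step 3: SEND seq=7411 -> out-of-order
Step 4: SEND seq=7146 -> in-order

Answer: yes no no yes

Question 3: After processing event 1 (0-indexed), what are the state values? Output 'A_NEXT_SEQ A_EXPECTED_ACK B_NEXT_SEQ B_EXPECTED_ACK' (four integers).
After event 0: A_seq=0 A_ack=7146 B_seq=7146 B_ack=0
After event 1: A_seq=0 A_ack=7146 B_seq=7249 B_ack=0

0 7146 7249 0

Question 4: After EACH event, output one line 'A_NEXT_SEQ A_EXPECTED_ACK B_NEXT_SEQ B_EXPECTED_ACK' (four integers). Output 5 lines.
0 7146 7146 0
0 7146 7249 0
0 7146 7411 0
0 7146 7441 0
0 7441 7441 0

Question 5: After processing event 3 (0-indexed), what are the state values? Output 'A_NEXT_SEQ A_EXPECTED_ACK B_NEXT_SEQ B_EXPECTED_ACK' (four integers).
After event 0: A_seq=0 A_ack=7146 B_seq=7146 B_ack=0
After event 1: A_seq=0 A_ack=7146 B_seq=7249 B_ack=0
After event 2: A_seq=0 A_ack=7146 B_seq=7411 B_ack=0
After event 3: A_seq=0 A_ack=7146 B_seq=7441 B_ack=0

0 7146 7441 0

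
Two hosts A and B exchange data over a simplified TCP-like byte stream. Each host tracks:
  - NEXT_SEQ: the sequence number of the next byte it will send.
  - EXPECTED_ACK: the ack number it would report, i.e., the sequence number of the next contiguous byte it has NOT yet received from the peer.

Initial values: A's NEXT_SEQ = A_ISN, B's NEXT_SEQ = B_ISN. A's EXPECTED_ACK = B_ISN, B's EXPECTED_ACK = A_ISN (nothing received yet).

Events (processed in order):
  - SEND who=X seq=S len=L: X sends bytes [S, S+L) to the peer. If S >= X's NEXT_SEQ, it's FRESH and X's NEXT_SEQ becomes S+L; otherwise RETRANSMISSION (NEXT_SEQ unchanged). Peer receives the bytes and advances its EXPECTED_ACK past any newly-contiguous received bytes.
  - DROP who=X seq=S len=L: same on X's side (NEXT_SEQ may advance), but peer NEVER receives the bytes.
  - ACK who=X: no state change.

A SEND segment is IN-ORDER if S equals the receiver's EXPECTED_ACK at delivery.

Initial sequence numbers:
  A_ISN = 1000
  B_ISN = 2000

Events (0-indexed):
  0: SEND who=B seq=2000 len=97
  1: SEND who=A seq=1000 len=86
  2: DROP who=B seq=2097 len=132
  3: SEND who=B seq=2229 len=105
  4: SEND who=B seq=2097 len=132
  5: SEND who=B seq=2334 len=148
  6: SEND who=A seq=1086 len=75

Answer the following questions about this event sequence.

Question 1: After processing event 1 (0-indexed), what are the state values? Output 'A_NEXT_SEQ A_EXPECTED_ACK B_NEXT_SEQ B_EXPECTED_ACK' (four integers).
After event 0: A_seq=1000 A_ack=2097 B_seq=2097 B_ack=1000
After event 1: A_seq=1086 A_ack=2097 B_seq=2097 B_ack=1086

1086 2097 2097 1086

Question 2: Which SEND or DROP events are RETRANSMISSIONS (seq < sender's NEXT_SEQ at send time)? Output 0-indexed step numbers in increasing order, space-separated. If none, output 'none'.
Step 0: SEND seq=2000 -> fresh
Step 1: SEND seq=1000 -> fresh
Step 2: DROP seq=2097 -> fresh
Step 3: SEND seq=2229 -> fresh
Step 4: SEND seq=2097 -> retransmit
Step 5: SEND seq=2334 -> fresh
Step 6: SEND seq=1086 -> fresh

Answer: 4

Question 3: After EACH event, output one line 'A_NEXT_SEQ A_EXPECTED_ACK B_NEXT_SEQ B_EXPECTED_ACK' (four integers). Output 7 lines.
1000 2097 2097 1000
1086 2097 2097 1086
1086 2097 2229 1086
1086 2097 2334 1086
1086 2334 2334 1086
1086 2482 2482 1086
1161 2482 2482 1161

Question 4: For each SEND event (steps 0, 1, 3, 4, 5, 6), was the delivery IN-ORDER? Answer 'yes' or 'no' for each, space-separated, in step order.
Step 0: SEND seq=2000 -> in-order
Step 1: SEND seq=1000 -> in-order
Step 3: SEND seq=2229 -> out-of-order
Step 4: SEND seq=2097 -> in-order
Step 5: SEND seq=2334 -> in-order
Step 6: SEND seq=1086 -> in-order

Answer: yes yes no yes yes yes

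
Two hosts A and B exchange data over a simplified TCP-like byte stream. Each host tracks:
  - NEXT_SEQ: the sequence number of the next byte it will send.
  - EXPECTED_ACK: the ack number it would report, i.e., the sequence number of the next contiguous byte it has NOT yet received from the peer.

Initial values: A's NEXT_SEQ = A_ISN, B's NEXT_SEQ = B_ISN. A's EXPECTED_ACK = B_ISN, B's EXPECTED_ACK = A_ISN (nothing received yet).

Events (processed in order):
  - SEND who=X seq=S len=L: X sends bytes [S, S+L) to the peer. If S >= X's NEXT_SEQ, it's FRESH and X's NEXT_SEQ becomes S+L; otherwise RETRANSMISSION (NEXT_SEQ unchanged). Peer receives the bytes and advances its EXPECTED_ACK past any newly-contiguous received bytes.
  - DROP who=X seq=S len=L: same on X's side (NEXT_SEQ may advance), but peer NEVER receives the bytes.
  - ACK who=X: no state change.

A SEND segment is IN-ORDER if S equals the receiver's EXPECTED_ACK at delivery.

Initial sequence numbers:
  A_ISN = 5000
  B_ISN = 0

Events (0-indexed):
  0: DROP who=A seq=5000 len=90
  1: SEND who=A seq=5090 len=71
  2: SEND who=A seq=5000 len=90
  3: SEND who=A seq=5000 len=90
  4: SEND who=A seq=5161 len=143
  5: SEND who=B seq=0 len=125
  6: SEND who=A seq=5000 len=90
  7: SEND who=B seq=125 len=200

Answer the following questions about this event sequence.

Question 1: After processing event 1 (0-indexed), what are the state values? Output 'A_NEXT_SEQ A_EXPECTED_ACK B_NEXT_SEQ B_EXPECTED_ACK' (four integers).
After event 0: A_seq=5090 A_ack=0 B_seq=0 B_ack=5000
After event 1: A_seq=5161 A_ack=0 B_seq=0 B_ack=5000

5161 0 0 5000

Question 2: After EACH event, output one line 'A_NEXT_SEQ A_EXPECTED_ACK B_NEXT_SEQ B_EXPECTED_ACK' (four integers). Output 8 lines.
5090 0 0 5000
5161 0 0 5000
5161 0 0 5161
5161 0 0 5161
5304 0 0 5304
5304 125 125 5304
5304 125 125 5304
5304 325 325 5304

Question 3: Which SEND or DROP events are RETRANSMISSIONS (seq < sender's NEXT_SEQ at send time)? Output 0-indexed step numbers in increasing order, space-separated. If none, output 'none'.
Step 0: DROP seq=5000 -> fresh
Step 1: SEND seq=5090 -> fresh
Step 2: SEND seq=5000 -> retransmit
Step 3: SEND seq=5000 -> retransmit
Step 4: SEND seq=5161 -> fresh
Step 5: SEND seq=0 -> fresh
Step 6: SEND seq=5000 -> retransmit
Step 7: SEND seq=125 -> fresh

Answer: 2 3 6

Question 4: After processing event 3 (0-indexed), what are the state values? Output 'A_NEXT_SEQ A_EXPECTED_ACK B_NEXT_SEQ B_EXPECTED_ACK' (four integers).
After event 0: A_seq=5090 A_ack=0 B_seq=0 B_ack=5000
After event 1: A_seq=5161 A_ack=0 B_seq=0 B_ack=5000
After event 2: A_seq=5161 A_ack=0 B_seq=0 B_ack=5161
After event 3: A_seq=5161 A_ack=0 B_seq=0 B_ack=5161

5161 0 0 5161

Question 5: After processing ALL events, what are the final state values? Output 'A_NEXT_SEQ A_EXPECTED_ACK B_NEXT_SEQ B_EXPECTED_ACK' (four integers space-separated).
Answer: 5304 325 325 5304

Derivation:
After event 0: A_seq=5090 A_ack=0 B_seq=0 B_ack=5000
After event 1: A_seq=5161 A_ack=0 B_seq=0 B_ack=5000
After event 2: A_seq=5161 A_ack=0 B_seq=0 B_ack=5161
After event 3: A_seq=5161 A_ack=0 B_seq=0 B_ack=5161
After event 4: A_seq=5304 A_ack=0 B_seq=0 B_ack=5304
After event 5: A_seq=5304 A_ack=125 B_seq=125 B_ack=5304
After event 6: A_seq=5304 A_ack=125 B_seq=125 B_ack=5304
After event 7: A_seq=5304 A_ack=325 B_seq=325 B_ack=5304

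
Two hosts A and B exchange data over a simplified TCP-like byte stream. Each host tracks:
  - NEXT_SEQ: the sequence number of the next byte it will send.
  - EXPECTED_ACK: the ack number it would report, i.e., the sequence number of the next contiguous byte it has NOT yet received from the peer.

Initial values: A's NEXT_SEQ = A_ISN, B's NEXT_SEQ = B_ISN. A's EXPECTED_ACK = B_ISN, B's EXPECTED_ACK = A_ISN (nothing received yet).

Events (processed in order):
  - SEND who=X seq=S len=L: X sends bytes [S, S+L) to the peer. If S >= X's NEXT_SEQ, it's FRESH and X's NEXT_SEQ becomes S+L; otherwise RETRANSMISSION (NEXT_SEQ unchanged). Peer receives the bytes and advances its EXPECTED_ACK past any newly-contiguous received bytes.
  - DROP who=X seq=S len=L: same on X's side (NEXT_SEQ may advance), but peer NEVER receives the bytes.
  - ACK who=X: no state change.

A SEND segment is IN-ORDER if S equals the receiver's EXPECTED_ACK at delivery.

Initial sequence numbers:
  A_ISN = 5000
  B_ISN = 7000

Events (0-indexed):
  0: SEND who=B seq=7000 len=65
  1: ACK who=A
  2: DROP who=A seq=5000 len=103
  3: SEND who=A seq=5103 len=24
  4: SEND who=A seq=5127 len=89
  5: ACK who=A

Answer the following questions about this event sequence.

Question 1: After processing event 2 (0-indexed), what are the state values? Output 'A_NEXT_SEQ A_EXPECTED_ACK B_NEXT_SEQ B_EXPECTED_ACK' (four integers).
After event 0: A_seq=5000 A_ack=7065 B_seq=7065 B_ack=5000
After event 1: A_seq=5000 A_ack=7065 B_seq=7065 B_ack=5000
After event 2: A_seq=5103 A_ack=7065 B_seq=7065 B_ack=5000

5103 7065 7065 5000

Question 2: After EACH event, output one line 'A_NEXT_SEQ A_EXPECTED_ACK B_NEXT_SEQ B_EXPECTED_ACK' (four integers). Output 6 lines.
5000 7065 7065 5000
5000 7065 7065 5000
5103 7065 7065 5000
5127 7065 7065 5000
5216 7065 7065 5000
5216 7065 7065 5000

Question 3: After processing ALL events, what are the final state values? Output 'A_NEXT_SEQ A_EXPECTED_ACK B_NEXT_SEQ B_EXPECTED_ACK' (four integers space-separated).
After event 0: A_seq=5000 A_ack=7065 B_seq=7065 B_ack=5000
After event 1: A_seq=5000 A_ack=7065 B_seq=7065 B_ack=5000
After event 2: A_seq=5103 A_ack=7065 B_seq=7065 B_ack=5000
After event 3: A_seq=5127 A_ack=7065 B_seq=7065 B_ack=5000
After event 4: A_seq=5216 A_ack=7065 B_seq=7065 B_ack=5000
After event 5: A_seq=5216 A_ack=7065 B_seq=7065 B_ack=5000

Answer: 5216 7065 7065 5000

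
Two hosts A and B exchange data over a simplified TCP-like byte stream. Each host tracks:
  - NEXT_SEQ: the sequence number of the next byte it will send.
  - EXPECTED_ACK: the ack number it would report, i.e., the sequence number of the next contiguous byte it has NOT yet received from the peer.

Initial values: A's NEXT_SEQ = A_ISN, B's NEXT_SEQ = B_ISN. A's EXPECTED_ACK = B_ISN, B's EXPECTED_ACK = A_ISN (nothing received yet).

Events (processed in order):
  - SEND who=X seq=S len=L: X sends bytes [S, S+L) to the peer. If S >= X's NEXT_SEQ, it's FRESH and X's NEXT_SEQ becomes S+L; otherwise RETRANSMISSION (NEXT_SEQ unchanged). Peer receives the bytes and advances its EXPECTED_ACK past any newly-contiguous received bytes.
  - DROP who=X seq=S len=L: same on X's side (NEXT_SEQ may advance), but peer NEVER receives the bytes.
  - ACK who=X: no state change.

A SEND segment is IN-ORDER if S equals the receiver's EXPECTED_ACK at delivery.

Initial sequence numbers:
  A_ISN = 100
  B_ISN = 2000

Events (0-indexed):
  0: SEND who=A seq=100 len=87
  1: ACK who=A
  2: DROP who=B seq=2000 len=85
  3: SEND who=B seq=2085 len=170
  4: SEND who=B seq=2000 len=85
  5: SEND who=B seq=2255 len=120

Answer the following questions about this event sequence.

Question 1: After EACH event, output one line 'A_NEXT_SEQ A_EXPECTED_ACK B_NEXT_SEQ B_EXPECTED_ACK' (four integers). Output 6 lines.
187 2000 2000 187
187 2000 2000 187
187 2000 2085 187
187 2000 2255 187
187 2255 2255 187
187 2375 2375 187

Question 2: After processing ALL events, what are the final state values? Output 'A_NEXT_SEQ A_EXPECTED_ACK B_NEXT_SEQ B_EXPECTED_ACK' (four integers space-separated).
Answer: 187 2375 2375 187

Derivation:
After event 0: A_seq=187 A_ack=2000 B_seq=2000 B_ack=187
After event 1: A_seq=187 A_ack=2000 B_seq=2000 B_ack=187
After event 2: A_seq=187 A_ack=2000 B_seq=2085 B_ack=187
After event 3: A_seq=187 A_ack=2000 B_seq=2255 B_ack=187
After event 4: A_seq=187 A_ack=2255 B_seq=2255 B_ack=187
After event 5: A_seq=187 A_ack=2375 B_seq=2375 B_ack=187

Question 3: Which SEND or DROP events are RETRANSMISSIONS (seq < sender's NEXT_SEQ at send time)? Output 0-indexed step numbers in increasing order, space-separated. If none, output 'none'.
Step 0: SEND seq=100 -> fresh
Step 2: DROP seq=2000 -> fresh
Step 3: SEND seq=2085 -> fresh
Step 4: SEND seq=2000 -> retransmit
Step 5: SEND seq=2255 -> fresh

Answer: 4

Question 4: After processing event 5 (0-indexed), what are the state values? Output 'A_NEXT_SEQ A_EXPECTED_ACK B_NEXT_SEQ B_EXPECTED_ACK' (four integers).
After event 0: A_seq=187 A_ack=2000 B_seq=2000 B_ack=187
After event 1: A_seq=187 A_ack=2000 B_seq=2000 B_ack=187
After event 2: A_seq=187 A_ack=2000 B_seq=2085 B_ack=187
After event 3: A_seq=187 A_ack=2000 B_seq=2255 B_ack=187
After event 4: A_seq=187 A_ack=2255 B_seq=2255 B_ack=187
After event 5: A_seq=187 A_ack=2375 B_seq=2375 B_ack=187

187 2375 2375 187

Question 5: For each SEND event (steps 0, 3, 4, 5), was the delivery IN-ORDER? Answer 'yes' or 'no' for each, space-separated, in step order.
Step 0: SEND seq=100 -> in-order
Step 3: SEND seq=2085 -> out-of-order
Step 4: SEND seq=2000 -> in-order
Step 5: SEND seq=2255 -> in-order

Answer: yes no yes yes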